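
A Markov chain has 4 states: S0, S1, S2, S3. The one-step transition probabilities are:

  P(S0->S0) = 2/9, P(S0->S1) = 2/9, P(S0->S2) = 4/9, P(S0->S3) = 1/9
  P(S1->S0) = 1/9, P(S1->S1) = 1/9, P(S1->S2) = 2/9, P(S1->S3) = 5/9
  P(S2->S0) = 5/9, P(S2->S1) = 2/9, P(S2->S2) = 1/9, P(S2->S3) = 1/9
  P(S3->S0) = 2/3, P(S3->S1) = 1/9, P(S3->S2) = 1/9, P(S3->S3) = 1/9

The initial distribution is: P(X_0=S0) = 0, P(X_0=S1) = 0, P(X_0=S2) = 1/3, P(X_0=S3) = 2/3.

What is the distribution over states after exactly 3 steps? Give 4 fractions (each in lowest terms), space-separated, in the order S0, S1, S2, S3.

Propagating the distribution step by step (d_{t+1} = d_t * P):
d_0 = (S0=0, S1=0, S2=1/3, S3=2/3)
  d_1[S0] = 0*2/9 + 0*1/9 + 1/3*5/9 + 2/3*2/3 = 17/27
  d_1[S1] = 0*2/9 + 0*1/9 + 1/3*2/9 + 2/3*1/9 = 4/27
  d_1[S2] = 0*4/9 + 0*2/9 + 1/3*1/9 + 2/3*1/9 = 1/9
  d_1[S3] = 0*1/9 + 0*5/9 + 1/3*1/9 + 2/3*1/9 = 1/9
d_1 = (S0=17/27, S1=4/27, S2=1/9, S3=1/9)
  d_2[S0] = 17/27*2/9 + 4/27*1/9 + 1/9*5/9 + 1/9*2/3 = 71/243
  d_2[S1] = 17/27*2/9 + 4/27*1/9 + 1/9*2/9 + 1/9*1/9 = 47/243
  d_2[S2] = 17/27*4/9 + 4/27*2/9 + 1/9*1/9 + 1/9*1/9 = 82/243
  d_2[S3] = 17/27*1/9 + 4/27*5/9 + 1/9*1/9 + 1/9*1/9 = 43/243
d_2 = (S0=71/243, S1=47/243, S2=82/243, S3=43/243)
  d_3[S0] = 71/243*2/9 + 47/243*1/9 + 82/243*5/9 + 43/243*2/3 = 857/2187
  d_3[S1] = 71/243*2/9 + 47/243*1/9 + 82/243*2/9 + 43/243*1/9 = 44/243
  d_3[S2] = 71/243*4/9 + 47/243*2/9 + 82/243*1/9 + 43/243*1/9 = 503/2187
  d_3[S3] = 71/243*1/9 + 47/243*5/9 + 82/243*1/9 + 43/243*1/9 = 431/2187
d_3 = (S0=857/2187, S1=44/243, S2=503/2187, S3=431/2187)

Answer: 857/2187 44/243 503/2187 431/2187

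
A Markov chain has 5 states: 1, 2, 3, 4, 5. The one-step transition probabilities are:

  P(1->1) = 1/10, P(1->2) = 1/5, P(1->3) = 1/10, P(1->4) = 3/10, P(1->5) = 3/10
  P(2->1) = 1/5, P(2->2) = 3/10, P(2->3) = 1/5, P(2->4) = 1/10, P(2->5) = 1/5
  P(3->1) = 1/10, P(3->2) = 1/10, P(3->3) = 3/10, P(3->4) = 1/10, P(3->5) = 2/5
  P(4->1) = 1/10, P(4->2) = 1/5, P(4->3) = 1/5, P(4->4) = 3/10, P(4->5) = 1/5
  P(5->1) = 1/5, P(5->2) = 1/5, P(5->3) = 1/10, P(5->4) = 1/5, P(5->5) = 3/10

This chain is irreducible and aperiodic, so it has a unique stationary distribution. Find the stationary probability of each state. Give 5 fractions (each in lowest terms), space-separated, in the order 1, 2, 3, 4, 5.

Answer: 1095/7397 1500/7397 1294/7397 1455/7397 2053/7397

Derivation:
The stationary distribution satisfies pi = pi * P, i.e.:
  pi_1 = 1/10*pi_1 + 1/5*pi_2 + 1/10*pi_3 + 1/10*pi_4 + 1/5*pi_5
  pi_2 = 1/5*pi_1 + 3/10*pi_2 + 1/10*pi_3 + 1/5*pi_4 + 1/5*pi_5
  pi_3 = 1/10*pi_1 + 1/5*pi_2 + 3/10*pi_3 + 1/5*pi_4 + 1/10*pi_5
  pi_4 = 3/10*pi_1 + 1/10*pi_2 + 1/10*pi_3 + 3/10*pi_4 + 1/5*pi_5
  pi_5 = 3/10*pi_1 + 1/5*pi_2 + 2/5*pi_3 + 1/5*pi_4 + 3/10*pi_5
with normalization: pi_1 + pi_2 + pi_3 + pi_4 + pi_5 = 1.

Using the first 4 balance equations plus normalization, the linear system A*pi = b is:
  [-9/10, 1/5, 1/10, 1/10, 1/5] . pi = 0
  [1/5, -7/10, 1/10, 1/5, 1/5] . pi = 0
  [1/10, 1/5, -7/10, 1/5, 1/10] . pi = 0
  [3/10, 1/10, 1/10, -7/10, 1/5] . pi = 0
  [1, 1, 1, 1, 1] . pi = 1

Solving yields:
  pi_1 = 1095/7397
  pi_2 = 1500/7397
  pi_3 = 1294/7397
  pi_4 = 1455/7397
  pi_5 = 2053/7397

Verification (pi * P):
  1095/7397*1/10 + 1500/7397*1/5 + 1294/7397*1/10 + 1455/7397*1/10 + 2053/7397*1/5 = 1095/7397 = pi_1  (ok)
  1095/7397*1/5 + 1500/7397*3/10 + 1294/7397*1/10 + 1455/7397*1/5 + 2053/7397*1/5 = 1500/7397 = pi_2  (ok)
  1095/7397*1/10 + 1500/7397*1/5 + 1294/7397*3/10 + 1455/7397*1/5 + 2053/7397*1/10 = 1294/7397 = pi_3  (ok)
  1095/7397*3/10 + 1500/7397*1/10 + 1294/7397*1/10 + 1455/7397*3/10 + 2053/7397*1/5 = 1455/7397 = pi_4  (ok)
  1095/7397*3/10 + 1500/7397*1/5 + 1294/7397*2/5 + 1455/7397*1/5 + 2053/7397*3/10 = 2053/7397 = pi_5  (ok)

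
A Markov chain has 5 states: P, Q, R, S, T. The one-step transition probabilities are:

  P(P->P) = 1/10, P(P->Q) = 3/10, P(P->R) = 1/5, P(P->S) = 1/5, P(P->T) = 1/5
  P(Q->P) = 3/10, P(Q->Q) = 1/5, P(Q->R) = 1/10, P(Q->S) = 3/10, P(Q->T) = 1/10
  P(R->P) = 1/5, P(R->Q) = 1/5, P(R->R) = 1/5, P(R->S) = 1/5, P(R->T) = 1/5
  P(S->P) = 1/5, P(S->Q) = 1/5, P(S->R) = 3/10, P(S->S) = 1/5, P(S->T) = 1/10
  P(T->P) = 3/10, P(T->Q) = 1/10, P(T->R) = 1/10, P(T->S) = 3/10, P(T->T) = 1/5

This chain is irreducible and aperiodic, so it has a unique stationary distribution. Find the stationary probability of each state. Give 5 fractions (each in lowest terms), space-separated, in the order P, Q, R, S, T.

The stationary distribution satisfies pi = pi * P, i.e.:
  pi_P = 1/10*pi_P + 3/10*pi_Q + 1/5*pi_R + 1/5*pi_S + 3/10*pi_T
  pi_Q = 3/10*pi_P + 1/5*pi_Q + 1/5*pi_R + 1/5*pi_S + 1/10*pi_T
  pi_R = 1/5*pi_P + 1/10*pi_Q + 1/5*pi_R + 3/10*pi_S + 1/10*pi_T
  pi_S = 1/5*pi_P + 3/10*pi_Q + 1/5*pi_R + 1/5*pi_S + 3/10*pi_T
  pi_T = 1/5*pi_P + 1/10*pi_Q + 1/5*pi_R + 1/10*pi_S + 1/5*pi_T
with normalization: pi_P + pi_Q + pi_R + pi_S + pi_T = 1.

Using the first 4 balance equations plus normalization, the linear system A*pi = b is:
  [-9/10, 3/10, 1/5, 1/5, 3/10] . pi = 0
  [3/10, -4/5, 1/5, 1/5, 1/10] . pi = 0
  [1/5, 1/10, -4/5, 3/10, 1/10] . pi = 0
  [1/5, 3/10, 1/5, -4/5, 3/10] . pi = 0
  [1, 1, 1, 1, 1] . pi = 1

Solving yields:
  pi_P = 260/1211
  pi_Q = 748/3633
  pi_R = 227/1211
  pi_S = 286/1211
  pi_T = 566/3633

Verification (pi * P):
  260/1211*1/10 + 748/3633*3/10 + 227/1211*1/5 + 286/1211*1/5 + 566/3633*3/10 = 260/1211 = pi_P  (ok)
  260/1211*3/10 + 748/3633*1/5 + 227/1211*1/5 + 286/1211*1/5 + 566/3633*1/10 = 748/3633 = pi_Q  (ok)
  260/1211*1/5 + 748/3633*1/10 + 227/1211*1/5 + 286/1211*3/10 + 566/3633*1/10 = 227/1211 = pi_R  (ok)
  260/1211*1/5 + 748/3633*3/10 + 227/1211*1/5 + 286/1211*1/5 + 566/3633*3/10 = 286/1211 = pi_S  (ok)
  260/1211*1/5 + 748/3633*1/10 + 227/1211*1/5 + 286/1211*1/10 + 566/3633*1/5 = 566/3633 = pi_T  (ok)

Answer: 260/1211 748/3633 227/1211 286/1211 566/3633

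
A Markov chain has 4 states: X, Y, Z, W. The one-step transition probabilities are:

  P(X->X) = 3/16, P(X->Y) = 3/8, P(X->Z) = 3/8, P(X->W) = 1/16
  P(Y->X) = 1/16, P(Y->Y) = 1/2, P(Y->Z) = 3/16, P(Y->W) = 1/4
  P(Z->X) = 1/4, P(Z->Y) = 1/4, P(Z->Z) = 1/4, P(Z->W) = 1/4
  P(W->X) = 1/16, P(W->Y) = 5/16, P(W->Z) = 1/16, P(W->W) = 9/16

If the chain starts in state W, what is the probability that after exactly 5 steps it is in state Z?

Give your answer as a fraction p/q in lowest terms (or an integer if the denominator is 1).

Answer: 91527/524288

Derivation:
Computing P^5 by repeated multiplication:
P^1 =
  X: [3/16, 3/8, 3/8, 1/16]
  Y: [1/16, 1/2, 3/16, 1/4]
  Z: [1/4, 1/4, 1/4, 1/4]
  W: [1/16, 5/16, 1/16, 9/16]
P^2 =
  X: [5/32, 95/256, 61/256, 15/64]
  Y: [27/256, 51/128, 23/128, 81/256]
  Z: [9/64, 23/64, 7/32, 9/32]
  W: [21/256, 95/256, 17/128, 53/128]
P^3 =
  X: [519/4096, 193/512, 829/4096, 301/1024]
  Y: [7/64, 1567/4096, 733/4096, 337/1024]
  Z: [31/256, 3/8, 197/1024, 319/1024]
  W: [25/256, 97/256, 653/4096, 1491/4096]
P^4 =
  X: [7621/65536, 12401/32768, 6133/32768, 20847/65536]
  Y: [7191/65536, 389/1024, 11669/65536, 5445/16384]
  Z: [1863/16384, 6199/16384, 3003/16384, 5319/16384]
  W: [6855/65536, 24883/65536, 11159/65536, 22639/65536]
P^5 =
  X: [14697/131072, 397441/1048576, 190043/1048576, 85879/262144]
  Y: [114925/1048576, 198945/524288, 93145/524288, 349471/1048576]
  Z: [29119/262144, 99377/262144, 23553/131072, 43271/131072]
  W: [112723/1048576, 398025/1048576, 91527/524288, 177387/524288]

(P^5)[W -> Z] = 91527/524288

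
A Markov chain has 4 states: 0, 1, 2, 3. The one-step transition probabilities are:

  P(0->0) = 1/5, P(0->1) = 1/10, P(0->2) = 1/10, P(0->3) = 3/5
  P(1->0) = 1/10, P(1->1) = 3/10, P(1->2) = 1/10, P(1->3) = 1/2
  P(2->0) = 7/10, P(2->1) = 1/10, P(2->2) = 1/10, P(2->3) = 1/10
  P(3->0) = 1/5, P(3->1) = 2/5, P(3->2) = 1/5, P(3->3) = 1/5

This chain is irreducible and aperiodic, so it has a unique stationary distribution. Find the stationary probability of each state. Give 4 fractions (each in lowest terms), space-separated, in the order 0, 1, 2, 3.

Answer: 144/595 31/119 81/595 43/119

Derivation:
The stationary distribution satisfies pi = pi * P, i.e.:
  pi_0 = 1/5*pi_0 + 1/10*pi_1 + 7/10*pi_2 + 1/5*pi_3
  pi_1 = 1/10*pi_0 + 3/10*pi_1 + 1/10*pi_2 + 2/5*pi_3
  pi_2 = 1/10*pi_0 + 1/10*pi_1 + 1/10*pi_2 + 1/5*pi_3
  pi_3 = 3/5*pi_0 + 1/2*pi_1 + 1/10*pi_2 + 1/5*pi_3
with normalization: pi_0 + pi_1 + pi_2 + pi_3 = 1.

Using the first 3 balance equations plus normalization, the linear system A*pi = b is:
  [-4/5, 1/10, 7/10, 1/5] . pi = 0
  [1/10, -7/10, 1/10, 2/5] . pi = 0
  [1/10, 1/10, -9/10, 1/5] . pi = 0
  [1, 1, 1, 1] . pi = 1

Solving yields:
  pi_0 = 144/595
  pi_1 = 31/119
  pi_2 = 81/595
  pi_3 = 43/119

Verification (pi * P):
  144/595*1/5 + 31/119*1/10 + 81/595*7/10 + 43/119*1/5 = 144/595 = pi_0  (ok)
  144/595*1/10 + 31/119*3/10 + 81/595*1/10 + 43/119*2/5 = 31/119 = pi_1  (ok)
  144/595*1/10 + 31/119*1/10 + 81/595*1/10 + 43/119*1/5 = 81/595 = pi_2  (ok)
  144/595*3/5 + 31/119*1/2 + 81/595*1/10 + 43/119*1/5 = 43/119 = pi_3  (ok)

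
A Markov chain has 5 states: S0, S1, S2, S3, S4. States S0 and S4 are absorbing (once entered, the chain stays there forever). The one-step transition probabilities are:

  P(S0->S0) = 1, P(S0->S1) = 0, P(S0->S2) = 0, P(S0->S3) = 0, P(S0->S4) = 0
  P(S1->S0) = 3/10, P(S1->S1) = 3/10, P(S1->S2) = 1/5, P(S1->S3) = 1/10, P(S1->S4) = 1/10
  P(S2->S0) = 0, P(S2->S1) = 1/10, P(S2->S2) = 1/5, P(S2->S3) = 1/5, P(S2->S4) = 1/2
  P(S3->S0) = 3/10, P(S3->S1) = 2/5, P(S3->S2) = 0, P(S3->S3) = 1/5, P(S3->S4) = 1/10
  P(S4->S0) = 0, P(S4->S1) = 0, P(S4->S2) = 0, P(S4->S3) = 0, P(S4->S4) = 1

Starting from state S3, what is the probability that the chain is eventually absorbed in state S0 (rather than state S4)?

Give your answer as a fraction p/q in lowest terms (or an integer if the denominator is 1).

Answer: 43/64

Derivation:
Let a_i = P(absorbed in S0 | start in state i).
Boundary conditions: a_S0 = 1, a_S4 = 0.
For each transient state i, a_i = sum_j P(i->j) * a_j:
  a_S1 = 3/10*a_S0 + 3/10*a_S1 + 1/5*a_S2 + 1/10*a_S3 + 1/10*a_S4
  a_S2 = 0*a_S0 + 1/10*a_S1 + 1/5*a_S2 + 1/5*a_S3 + 1/2*a_S4
  a_S3 = 3/10*a_S0 + 2/5*a_S1 + 0*a_S2 + 1/5*a_S3 + 1/10*a_S4

Substituting a_S0 = 1 and a_S4 = 0, rearrange to (I - Q) a = r where r[i] = P(i -> S0):
  [7/10, -1/5, -1/10] . (a_S1, a_S2, a_S3) = 3/10
  [-1/10, 4/5, -1/5] . (a_S1, a_S2, a_S3) = 0
  [-2/5, 0, 4/5] . (a_S1, a_S2, a_S3) = 3/10

Solving yields:
  a_S1 = 19/32
  a_S2 = 31/128
  a_S3 = 43/64

Starting state is S3, so the absorption probability is a_S3 = 43/64.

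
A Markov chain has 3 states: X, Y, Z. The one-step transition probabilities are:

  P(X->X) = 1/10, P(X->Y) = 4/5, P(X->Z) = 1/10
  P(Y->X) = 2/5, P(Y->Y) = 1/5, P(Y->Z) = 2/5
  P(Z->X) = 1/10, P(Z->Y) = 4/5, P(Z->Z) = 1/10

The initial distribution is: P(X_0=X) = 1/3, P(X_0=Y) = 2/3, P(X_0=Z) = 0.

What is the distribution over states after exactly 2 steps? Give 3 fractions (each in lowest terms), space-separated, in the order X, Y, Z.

Propagating the distribution step by step (d_{t+1} = d_t * P):
d_0 = (X=1/3, Y=2/3, Z=0)
  d_1[X] = 1/3*1/10 + 2/3*2/5 + 0*1/10 = 3/10
  d_1[Y] = 1/3*4/5 + 2/3*1/5 + 0*4/5 = 2/5
  d_1[Z] = 1/3*1/10 + 2/3*2/5 + 0*1/10 = 3/10
d_1 = (X=3/10, Y=2/5, Z=3/10)
  d_2[X] = 3/10*1/10 + 2/5*2/5 + 3/10*1/10 = 11/50
  d_2[Y] = 3/10*4/5 + 2/5*1/5 + 3/10*4/5 = 14/25
  d_2[Z] = 3/10*1/10 + 2/5*2/5 + 3/10*1/10 = 11/50
d_2 = (X=11/50, Y=14/25, Z=11/50)

Answer: 11/50 14/25 11/50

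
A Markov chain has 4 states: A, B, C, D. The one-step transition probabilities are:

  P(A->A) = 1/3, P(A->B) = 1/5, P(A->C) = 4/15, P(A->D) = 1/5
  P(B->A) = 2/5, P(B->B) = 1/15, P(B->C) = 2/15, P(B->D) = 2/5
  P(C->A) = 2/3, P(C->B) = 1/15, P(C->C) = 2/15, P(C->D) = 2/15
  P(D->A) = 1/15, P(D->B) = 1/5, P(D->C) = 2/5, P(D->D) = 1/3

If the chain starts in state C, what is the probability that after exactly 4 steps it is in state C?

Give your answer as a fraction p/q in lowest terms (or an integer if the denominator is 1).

Answer: 4198/16875

Derivation:
Computing P^4 by repeated multiplication:
P^1 =
  A: [1/3, 1/5, 4/15, 1/5]
  B: [2/5, 1/15, 2/15, 2/5]
  C: [2/3, 1/15, 2/15, 2/15]
  D: [1/15, 1/5, 2/5, 1/3]
P^2 =
  A: [86/225, 31/225, 52/225, 56/225]
  B: [62/225, 13/75, 22/75, 58/225]
  C: [26/75, 13/75, 58/225, 2/9]
  D: [88/225, 3/25, 52/225, 58/225]
P^3 =
  A: [1192/3375, 509/3375, 94/375, 92/375]
  B: [1262/3375, 31/225, 806/3375, 842/3375]
  C: [418/1125, 481/3375, 806/3375, 278/1125]
  D: [236/675, 517/3375, 286/1125, 164/675]
P^4 =
  A: [18302/50625, 1483/10125, 12446/50625, 4154/16875]
  B: [18002/50625, 7583/50625, 4214/16875, 12398/50625]
  C: [722/2025, 839/5625, 4198/16875, 2486/10125]
  D: [6134/16875, 59/405, 826/3375, 12458/50625]

(P^4)[C -> C] = 4198/16875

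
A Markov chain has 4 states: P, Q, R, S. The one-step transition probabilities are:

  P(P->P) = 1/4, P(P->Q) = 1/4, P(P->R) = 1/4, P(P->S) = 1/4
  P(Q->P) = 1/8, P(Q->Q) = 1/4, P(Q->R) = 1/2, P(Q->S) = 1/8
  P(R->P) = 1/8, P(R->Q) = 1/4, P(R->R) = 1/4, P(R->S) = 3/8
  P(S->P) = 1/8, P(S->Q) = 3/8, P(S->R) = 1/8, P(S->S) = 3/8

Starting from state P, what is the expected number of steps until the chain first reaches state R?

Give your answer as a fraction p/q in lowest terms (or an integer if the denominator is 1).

Answer: 38/11

Derivation:
Let h_i = expected steps to first reach R from state i.
Boundary: h_R = 0.
First-step equations for the other states:
  h_P = 1 + 1/4*h_P + 1/4*h_Q + 1/4*h_R + 1/4*h_S
  h_Q = 1 + 1/8*h_P + 1/4*h_Q + 1/2*h_R + 1/8*h_S
  h_S = 1 + 1/8*h_P + 3/8*h_Q + 1/8*h_R + 3/8*h_S

Substituting h_R = 0 and rearranging gives the linear system (I - Q) h = 1:
  [3/4, -1/4, -1/4] . (h_P, h_Q, h_S) = 1
  [-1/8, 3/4, -1/8] . (h_P, h_Q, h_S) = 1
  [-1/8, -3/8, 5/8] . (h_P, h_Q, h_S) = 1

Solving yields:
  h_P = 38/11
  h_Q = 28/11
  h_S = 42/11

Starting state is P, so the expected hitting time is h_P = 38/11.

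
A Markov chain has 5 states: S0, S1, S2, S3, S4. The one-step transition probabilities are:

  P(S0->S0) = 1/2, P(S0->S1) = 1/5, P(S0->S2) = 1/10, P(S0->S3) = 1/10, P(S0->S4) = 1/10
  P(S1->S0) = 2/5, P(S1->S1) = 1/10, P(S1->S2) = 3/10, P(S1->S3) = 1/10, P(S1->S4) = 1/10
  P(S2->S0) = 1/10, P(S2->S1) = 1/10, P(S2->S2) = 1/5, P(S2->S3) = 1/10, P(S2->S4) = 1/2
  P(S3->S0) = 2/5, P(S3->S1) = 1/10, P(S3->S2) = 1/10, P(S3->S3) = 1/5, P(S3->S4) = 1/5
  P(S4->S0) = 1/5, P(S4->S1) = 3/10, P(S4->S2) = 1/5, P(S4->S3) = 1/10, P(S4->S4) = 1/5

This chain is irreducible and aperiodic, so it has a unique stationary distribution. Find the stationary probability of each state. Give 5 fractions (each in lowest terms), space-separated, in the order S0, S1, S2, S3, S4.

Answer: 881/2571 448/2571 1327/7713 1/9 514/2571

Derivation:
The stationary distribution satisfies pi = pi * P, i.e.:
  pi_S0 = 1/2*pi_S0 + 2/5*pi_S1 + 1/10*pi_S2 + 2/5*pi_S3 + 1/5*pi_S4
  pi_S1 = 1/5*pi_S0 + 1/10*pi_S1 + 1/10*pi_S2 + 1/10*pi_S3 + 3/10*pi_S4
  pi_S2 = 1/10*pi_S0 + 3/10*pi_S1 + 1/5*pi_S2 + 1/10*pi_S3 + 1/5*pi_S4
  pi_S3 = 1/10*pi_S0 + 1/10*pi_S1 + 1/10*pi_S2 + 1/5*pi_S3 + 1/10*pi_S4
  pi_S4 = 1/10*pi_S0 + 1/10*pi_S1 + 1/2*pi_S2 + 1/5*pi_S3 + 1/5*pi_S4
with normalization: pi_S0 + pi_S1 + pi_S2 + pi_S3 + pi_S4 = 1.

Using the first 4 balance equations plus normalization, the linear system A*pi = b is:
  [-1/2, 2/5, 1/10, 2/5, 1/5] . pi = 0
  [1/5, -9/10, 1/10, 1/10, 3/10] . pi = 0
  [1/10, 3/10, -4/5, 1/10, 1/5] . pi = 0
  [1/10, 1/10, 1/10, -4/5, 1/10] . pi = 0
  [1, 1, 1, 1, 1] . pi = 1

Solving yields:
  pi_S0 = 881/2571
  pi_S1 = 448/2571
  pi_S2 = 1327/7713
  pi_S3 = 1/9
  pi_S4 = 514/2571

Verification (pi * P):
  881/2571*1/2 + 448/2571*2/5 + 1327/7713*1/10 + 1/9*2/5 + 514/2571*1/5 = 881/2571 = pi_S0  (ok)
  881/2571*1/5 + 448/2571*1/10 + 1327/7713*1/10 + 1/9*1/10 + 514/2571*3/10 = 448/2571 = pi_S1  (ok)
  881/2571*1/10 + 448/2571*3/10 + 1327/7713*1/5 + 1/9*1/10 + 514/2571*1/5 = 1327/7713 = pi_S2  (ok)
  881/2571*1/10 + 448/2571*1/10 + 1327/7713*1/10 + 1/9*1/5 + 514/2571*1/10 = 1/9 = pi_S3  (ok)
  881/2571*1/10 + 448/2571*1/10 + 1327/7713*1/2 + 1/9*1/5 + 514/2571*1/5 = 514/2571 = pi_S4  (ok)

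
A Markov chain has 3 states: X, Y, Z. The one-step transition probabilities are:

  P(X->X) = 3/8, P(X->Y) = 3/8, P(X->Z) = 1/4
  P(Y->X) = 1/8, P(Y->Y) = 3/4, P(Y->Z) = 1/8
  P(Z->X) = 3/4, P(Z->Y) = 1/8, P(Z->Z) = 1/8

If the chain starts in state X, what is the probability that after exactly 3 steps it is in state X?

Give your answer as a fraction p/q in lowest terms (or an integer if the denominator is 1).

Answer: 167/512

Derivation:
Computing P^3 by repeated multiplication:
P^1 =
  X: [3/8, 3/8, 1/4]
  Y: [1/8, 3/4, 1/8]
  Z: [3/4, 1/8, 1/8]
P^2 =
  X: [3/8, 29/64, 11/64]
  Y: [15/64, 5/8, 9/64]
  Z: [25/64, 25/64, 7/32]
P^3 =
  X: [167/512, 257/512, 11/64]
  Y: [139/512, 147/256, 79/512]
  Z: [23/64, 239/512, 89/512]

(P^3)[X -> X] = 167/512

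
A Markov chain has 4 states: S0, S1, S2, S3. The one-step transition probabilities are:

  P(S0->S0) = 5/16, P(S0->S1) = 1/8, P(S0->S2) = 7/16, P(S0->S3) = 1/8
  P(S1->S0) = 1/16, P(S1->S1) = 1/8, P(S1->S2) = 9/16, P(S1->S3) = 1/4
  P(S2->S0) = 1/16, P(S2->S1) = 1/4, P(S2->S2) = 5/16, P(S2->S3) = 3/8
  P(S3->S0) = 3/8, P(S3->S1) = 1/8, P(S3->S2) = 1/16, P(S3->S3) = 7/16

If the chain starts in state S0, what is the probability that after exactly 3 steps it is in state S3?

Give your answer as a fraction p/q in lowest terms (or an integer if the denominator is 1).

Answer: 667/2048

Derivation:
Computing P^3 by repeated multiplication:
P^1 =
  S0: [5/16, 1/8, 7/16, 1/8]
  S1: [1/16, 1/8, 9/16, 1/4]
  S2: [1/16, 1/4, 5/16, 3/8]
  S3: [3/8, 1/8, 1/16, 7/16]
P^2 =
  S0: [23/128, 23/128, 45/128, 37/128]
  S1: [5/32, 25/128, 37/128, 23/64]
  S2: [25/128, 21/128, 37/128, 45/128]
  S3: [75/256, 17/128, 9/32, 75/256]
P^3 =
  S0: [405/2048, 173/1024, 315/1024, 667/2048]
  S1: [219/1024, 165/1024, 149/512, 171/512]
  S2: [453/2048, 165/1024, 297/1024, 671/2048]
  S3: [931/4096, 41/256, 633/2048, 1243/4096]

(P^3)[S0 -> S3] = 667/2048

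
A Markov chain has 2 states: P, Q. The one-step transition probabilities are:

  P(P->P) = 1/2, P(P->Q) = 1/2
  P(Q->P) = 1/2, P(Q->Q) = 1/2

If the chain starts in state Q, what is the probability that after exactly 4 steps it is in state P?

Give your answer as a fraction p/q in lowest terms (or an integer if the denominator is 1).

Answer: 1/2

Derivation:
Computing P^4 by repeated multiplication:
P^1 =
  P: [1/2, 1/2]
  Q: [1/2, 1/2]
P^2 =
  P: [1/2, 1/2]
  Q: [1/2, 1/2]
P^3 =
  P: [1/2, 1/2]
  Q: [1/2, 1/2]
P^4 =
  P: [1/2, 1/2]
  Q: [1/2, 1/2]

(P^4)[Q -> P] = 1/2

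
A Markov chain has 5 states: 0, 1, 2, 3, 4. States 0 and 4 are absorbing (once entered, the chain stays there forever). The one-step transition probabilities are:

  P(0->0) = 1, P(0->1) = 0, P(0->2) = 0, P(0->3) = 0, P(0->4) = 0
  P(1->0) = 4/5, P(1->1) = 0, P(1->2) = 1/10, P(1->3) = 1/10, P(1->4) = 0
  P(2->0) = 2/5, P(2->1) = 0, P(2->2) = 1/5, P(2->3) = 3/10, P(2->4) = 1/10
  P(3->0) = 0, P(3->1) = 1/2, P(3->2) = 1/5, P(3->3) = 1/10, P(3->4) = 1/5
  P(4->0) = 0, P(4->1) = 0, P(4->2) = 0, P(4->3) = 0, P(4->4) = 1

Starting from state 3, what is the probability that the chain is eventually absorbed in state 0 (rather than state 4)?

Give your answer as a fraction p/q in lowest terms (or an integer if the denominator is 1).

Answer: 84/121

Derivation:
Let a_i = P(absorbed in 0 | start in state i).
Boundary conditions: a_0 = 1, a_4 = 0.
For each transient state i, a_i = sum_j P(i->j) * a_j:
  a_1 = 4/5*a_0 + 0*a_1 + 1/10*a_2 + 1/10*a_3 + 0*a_4
  a_2 = 2/5*a_0 + 0*a_1 + 1/5*a_2 + 3/10*a_3 + 1/10*a_4
  a_3 = 0*a_0 + 1/2*a_1 + 1/5*a_2 + 1/10*a_3 + 1/5*a_4

Substituting a_0 = 1 and a_4 = 0, rearrange to (I - Q) a = r where r[i] = P(i -> 0):
  [1, -1/10, -1/10] . (a_1, a_2, a_3) = 4/5
  [0, 4/5, -3/10] . (a_1, a_2, a_3) = 2/5
  [-1/2, -1/5, 9/10] . (a_1, a_2, a_3) = 0

Solving yields:
  a_1 = 52/55
  a_2 = 92/121
  a_3 = 84/121

Starting state is 3, so the absorption probability is a_3 = 84/121.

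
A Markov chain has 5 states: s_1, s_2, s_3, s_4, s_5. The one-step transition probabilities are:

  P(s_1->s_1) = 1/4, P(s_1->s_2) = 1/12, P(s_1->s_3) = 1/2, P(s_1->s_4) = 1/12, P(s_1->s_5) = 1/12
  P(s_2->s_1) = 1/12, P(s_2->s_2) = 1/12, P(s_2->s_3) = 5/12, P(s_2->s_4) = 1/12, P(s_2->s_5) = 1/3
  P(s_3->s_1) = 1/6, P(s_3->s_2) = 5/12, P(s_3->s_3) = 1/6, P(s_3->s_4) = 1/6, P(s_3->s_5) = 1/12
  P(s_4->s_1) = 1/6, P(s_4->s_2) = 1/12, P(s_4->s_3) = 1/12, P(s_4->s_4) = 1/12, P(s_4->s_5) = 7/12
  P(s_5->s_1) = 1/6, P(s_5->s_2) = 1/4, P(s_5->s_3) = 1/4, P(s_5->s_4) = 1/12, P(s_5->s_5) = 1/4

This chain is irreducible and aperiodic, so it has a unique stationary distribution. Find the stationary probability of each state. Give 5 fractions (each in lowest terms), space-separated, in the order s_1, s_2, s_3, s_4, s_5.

The stationary distribution satisfies pi = pi * P, i.e.:
  pi_s_1 = 1/4*pi_s_1 + 1/12*pi_s_2 + 1/6*pi_s_3 + 1/6*pi_s_4 + 1/6*pi_s_5
  pi_s_2 = 1/12*pi_s_1 + 1/12*pi_s_2 + 5/12*pi_s_3 + 1/12*pi_s_4 + 1/4*pi_s_5
  pi_s_3 = 1/2*pi_s_1 + 5/12*pi_s_2 + 1/6*pi_s_3 + 1/12*pi_s_4 + 1/4*pi_s_5
  pi_s_4 = 1/12*pi_s_1 + 1/12*pi_s_2 + 1/6*pi_s_3 + 1/12*pi_s_4 + 1/12*pi_s_5
  pi_s_5 = 1/12*pi_s_1 + 1/3*pi_s_2 + 1/12*pi_s_3 + 7/12*pi_s_4 + 1/4*pi_s_5
with normalization: pi_s_1 + pi_s_2 + pi_s_3 + pi_s_4 + pi_s_5 = 1.

Using the first 4 balance equations plus normalization, the linear system A*pi = b is:
  [-3/4, 1/12, 1/6, 1/6, 1/6] . pi = 0
  [1/12, -11/12, 5/12, 1/12, 1/4] . pi = 0
  [1/2, 5/12, -5/6, 1/12, 1/4] . pi = 0
  [1/12, 1/12, 1/6, -11/12, 1/12] . pi = 0
  [1, 1, 1, 1, 1] . pi = 1

Solving yields:
  pi_s_1 = 1913/11799
  pi_s_2 = 2555/11799
  pi_s_3 = 59/207
  pi_s_4 = 133/1242
  pi_s_5 = 601/2622

Verification (pi * P):
  1913/11799*1/4 + 2555/11799*1/12 + 59/207*1/6 + 133/1242*1/6 + 601/2622*1/6 = 1913/11799 = pi_s_1  (ok)
  1913/11799*1/12 + 2555/11799*1/12 + 59/207*5/12 + 133/1242*1/12 + 601/2622*1/4 = 2555/11799 = pi_s_2  (ok)
  1913/11799*1/2 + 2555/11799*5/12 + 59/207*1/6 + 133/1242*1/12 + 601/2622*1/4 = 59/207 = pi_s_3  (ok)
  1913/11799*1/12 + 2555/11799*1/12 + 59/207*1/6 + 133/1242*1/12 + 601/2622*1/12 = 133/1242 = pi_s_4  (ok)
  1913/11799*1/12 + 2555/11799*1/3 + 59/207*1/12 + 133/1242*7/12 + 601/2622*1/4 = 601/2622 = pi_s_5  (ok)

Answer: 1913/11799 2555/11799 59/207 133/1242 601/2622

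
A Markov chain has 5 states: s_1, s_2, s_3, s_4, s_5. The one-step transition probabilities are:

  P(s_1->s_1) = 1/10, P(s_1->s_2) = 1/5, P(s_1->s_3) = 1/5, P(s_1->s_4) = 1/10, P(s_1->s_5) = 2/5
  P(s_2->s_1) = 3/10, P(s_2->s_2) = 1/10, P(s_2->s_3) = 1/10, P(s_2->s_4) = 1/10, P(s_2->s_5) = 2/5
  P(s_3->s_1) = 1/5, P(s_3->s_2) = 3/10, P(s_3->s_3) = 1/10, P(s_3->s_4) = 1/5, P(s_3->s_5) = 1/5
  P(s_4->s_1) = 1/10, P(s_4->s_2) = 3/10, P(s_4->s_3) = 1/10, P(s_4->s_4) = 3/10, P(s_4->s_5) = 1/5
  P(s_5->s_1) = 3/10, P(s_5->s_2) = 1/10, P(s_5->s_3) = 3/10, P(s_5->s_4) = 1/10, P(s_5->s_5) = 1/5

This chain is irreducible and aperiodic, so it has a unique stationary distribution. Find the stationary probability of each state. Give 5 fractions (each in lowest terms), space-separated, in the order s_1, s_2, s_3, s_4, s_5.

The stationary distribution satisfies pi = pi * P, i.e.:
  pi_s_1 = 1/10*pi_s_1 + 3/10*pi_s_2 + 1/5*pi_s_3 + 1/10*pi_s_4 + 3/10*pi_s_5
  pi_s_2 = 1/5*pi_s_1 + 1/10*pi_s_2 + 3/10*pi_s_3 + 3/10*pi_s_4 + 1/10*pi_s_5
  pi_s_3 = 1/5*pi_s_1 + 1/10*pi_s_2 + 1/10*pi_s_3 + 1/10*pi_s_4 + 3/10*pi_s_5
  pi_s_4 = 1/10*pi_s_1 + 1/10*pi_s_2 + 1/5*pi_s_3 + 3/10*pi_s_4 + 1/10*pi_s_5
  pi_s_5 = 2/5*pi_s_1 + 2/5*pi_s_2 + 1/5*pi_s_3 + 1/5*pi_s_4 + 1/5*pi_s_5
with normalization: pi_s_1 + pi_s_2 + pi_s_3 + pi_s_4 + pi_s_5 = 1.

Using the first 4 balance equations plus normalization, the linear system A*pi = b is:
  [-9/10, 3/10, 1/5, 1/10, 3/10] . pi = 0
  [1/5, -9/10, 3/10, 3/10, 1/10] . pi = 0
  [1/5, 1/10, -9/10, 1/10, 3/10] . pi = 0
  [1/10, 1/10, 1/5, -7/10, 1/10] . pi = 0
  [1, 1, 1, 1, 1] . pi = 1

Solving yields:
  pi_s_1 = 106/503
  pi_s_2 = 187/1006
  pi_s_3 = 89/503
  pi_s_4 = 74/503
  pi_s_5 = 281/1006

Verification (pi * P):
  106/503*1/10 + 187/1006*3/10 + 89/503*1/5 + 74/503*1/10 + 281/1006*3/10 = 106/503 = pi_s_1  (ok)
  106/503*1/5 + 187/1006*1/10 + 89/503*3/10 + 74/503*3/10 + 281/1006*1/10 = 187/1006 = pi_s_2  (ok)
  106/503*1/5 + 187/1006*1/10 + 89/503*1/10 + 74/503*1/10 + 281/1006*3/10 = 89/503 = pi_s_3  (ok)
  106/503*1/10 + 187/1006*1/10 + 89/503*1/5 + 74/503*3/10 + 281/1006*1/10 = 74/503 = pi_s_4  (ok)
  106/503*2/5 + 187/1006*2/5 + 89/503*1/5 + 74/503*1/5 + 281/1006*1/5 = 281/1006 = pi_s_5  (ok)

Answer: 106/503 187/1006 89/503 74/503 281/1006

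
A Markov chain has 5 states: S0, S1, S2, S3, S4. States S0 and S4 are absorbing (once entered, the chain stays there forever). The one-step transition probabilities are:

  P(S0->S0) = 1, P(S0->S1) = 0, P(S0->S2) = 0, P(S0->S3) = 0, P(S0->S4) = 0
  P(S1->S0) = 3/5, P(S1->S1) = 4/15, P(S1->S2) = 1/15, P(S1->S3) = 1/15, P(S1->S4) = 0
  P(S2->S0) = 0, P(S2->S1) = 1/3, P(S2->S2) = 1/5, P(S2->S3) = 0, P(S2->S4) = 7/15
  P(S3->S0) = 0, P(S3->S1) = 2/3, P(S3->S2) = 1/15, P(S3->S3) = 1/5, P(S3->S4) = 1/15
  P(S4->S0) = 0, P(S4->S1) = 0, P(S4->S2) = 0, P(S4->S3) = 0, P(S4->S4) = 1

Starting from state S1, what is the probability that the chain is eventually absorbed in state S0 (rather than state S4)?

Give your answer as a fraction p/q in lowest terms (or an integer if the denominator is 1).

Let a_i = P(absorbed in S0 | start in state i).
Boundary conditions: a_S0 = 1, a_S4 = 0.
For each transient state i, a_i = sum_j P(i->j) * a_j:
  a_S1 = 3/5*a_S0 + 4/15*a_S1 + 1/15*a_S2 + 1/15*a_S3 + 0*a_S4
  a_S2 = 0*a_S0 + 1/3*a_S1 + 1/5*a_S2 + 0*a_S3 + 7/15*a_S4
  a_S3 = 0*a_S0 + 2/3*a_S1 + 1/15*a_S2 + 1/5*a_S3 + 1/15*a_S4

Substituting a_S0 = 1 and a_S4 = 0, rearrange to (I - Q) a = r where r[i] = P(i -> S0):
  [11/15, -1/15, -1/15] . (a_S1, a_S2, a_S3) = 3/5
  [-1/3, 4/5, 0] . (a_S1, a_S2, a_S3) = 0
  [-2/3, -1/15, 4/5] . (a_S1, a_S2, a_S3) = 0

Solving yields:
  a_S1 = 1296/1399
  a_S2 = 540/1399
  a_S3 = 1125/1399

Starting state is S1, so the absorption probability is a_S1 = 1296/1399.

Answer: 1296/1399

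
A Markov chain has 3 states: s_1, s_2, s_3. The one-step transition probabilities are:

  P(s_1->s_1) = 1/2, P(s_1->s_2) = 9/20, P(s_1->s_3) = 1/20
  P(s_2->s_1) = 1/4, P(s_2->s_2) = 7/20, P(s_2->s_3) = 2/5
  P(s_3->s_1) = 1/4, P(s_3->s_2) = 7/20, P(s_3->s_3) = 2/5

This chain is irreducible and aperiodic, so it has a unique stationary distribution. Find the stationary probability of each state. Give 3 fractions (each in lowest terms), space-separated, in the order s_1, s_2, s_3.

The stationary distribution satisfies pi = pi * P, i.e.:
  pi_s_1 = 1/2*pi_s_1 + 1/4*pi_s_2 + 1/4*pi_s_3
  pi_s_2 = 9/20*pi_s_1 + 7/20*pi_s_2 + 7/20*pi_s_3
  pi_s_3 = 1/20*pi_s_1 + 2/5*pi_s_2 + 2/5*pi_s_3
with normalization: pi_s_1 + pi_s_2 + pi_s_3 = 1.

Using the first 2 balance equations plus normalization, the linear system A*pi = b is:
  [-1/2, 1/4, 1/4] . pi = 0
  [9/20, -13/20, 7/20] . pi = 0
  [1, 1, 1] . pi = 1

Solving yields:
  pi_s_1 = 1/3
  pi_s_2 = 23/60
  pi_s_3 = 17/60

Verification (pi * P):
  1/3*1/2 + 23/60*1/4 + 17/60*1/4 = 1/3 = pi_s_1  (ok)
  1/3*9/20 + 23/60*7/20 + 17/60*7/20 = 23/60 = pi_s_2  (ok)
  1/3*1/20 + 23/60*2/5 + 17/60*2/5 = 17/60 = pi_s_3  (ok)

Answer: 1/3 23/60 17/60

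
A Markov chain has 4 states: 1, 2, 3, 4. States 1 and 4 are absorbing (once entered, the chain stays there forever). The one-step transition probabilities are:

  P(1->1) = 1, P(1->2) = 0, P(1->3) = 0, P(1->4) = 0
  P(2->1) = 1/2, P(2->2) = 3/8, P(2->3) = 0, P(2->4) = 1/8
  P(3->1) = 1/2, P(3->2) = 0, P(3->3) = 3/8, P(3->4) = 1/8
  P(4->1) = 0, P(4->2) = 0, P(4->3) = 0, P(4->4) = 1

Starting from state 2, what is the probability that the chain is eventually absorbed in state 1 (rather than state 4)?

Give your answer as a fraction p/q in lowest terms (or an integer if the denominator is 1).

Answer: 4/5

Derivation:
Let a_i = P(absorbed in 1 | start in state i).
Boundary conditions: a_1 = 1, a_4 = 0.
For each transient state i, a_i = sum_j P(i->j) * a_j:
  a_2 = 1/2*a_1 + 3/8*a_2 + 0*a_3 + 1/8*a_4
  a_3 = 1/2*a_1 + 0*a_2 + 3/8*a_3 + 1/8*a_4

Substituting a_1 = 1 and a_4 = 0, rearrange to (I - Q) a = r where r[i] = P(i -> 1):
  [5/8, 0] . (a_2, a_3) = 1/2
  [0, 5/8] . (a_2, a_3) = 1/2

Solving yields:
  a_2 = 4/5
  a_3 = 4/5

Starting state is 2, so the absorption probability is a_2 = 4/5.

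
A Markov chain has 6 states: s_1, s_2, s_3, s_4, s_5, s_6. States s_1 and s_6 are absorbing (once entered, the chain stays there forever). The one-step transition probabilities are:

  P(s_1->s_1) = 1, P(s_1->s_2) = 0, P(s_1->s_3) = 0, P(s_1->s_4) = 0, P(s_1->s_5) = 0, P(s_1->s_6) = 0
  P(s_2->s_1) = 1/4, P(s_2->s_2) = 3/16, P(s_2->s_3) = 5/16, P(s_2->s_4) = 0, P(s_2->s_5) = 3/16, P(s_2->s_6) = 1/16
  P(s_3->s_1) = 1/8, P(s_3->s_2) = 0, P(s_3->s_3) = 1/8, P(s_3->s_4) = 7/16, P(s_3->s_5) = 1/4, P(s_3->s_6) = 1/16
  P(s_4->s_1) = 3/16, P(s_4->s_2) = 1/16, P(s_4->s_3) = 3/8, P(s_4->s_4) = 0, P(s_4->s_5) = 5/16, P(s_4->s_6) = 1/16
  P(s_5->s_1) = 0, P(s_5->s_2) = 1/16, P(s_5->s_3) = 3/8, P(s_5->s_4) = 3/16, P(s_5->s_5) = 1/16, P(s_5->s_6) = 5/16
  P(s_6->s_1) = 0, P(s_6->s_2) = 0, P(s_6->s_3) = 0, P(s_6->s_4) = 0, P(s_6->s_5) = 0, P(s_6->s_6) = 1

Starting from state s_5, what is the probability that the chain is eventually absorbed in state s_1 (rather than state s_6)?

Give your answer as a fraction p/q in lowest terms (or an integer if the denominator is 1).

Answer: 2533/7408

Derivation:
Let a_i = P(absorbed in s_1 | start in state i).
Boundary conditions: a_s_1 = 1, a_s_6 = 0.
For each transient state i, a_i = sum_j P(i->j) * a_j:
  a_s_2 = 1/4*a_s_1 + 3/16*a_s_2 + 5/16*a_s_3 + 0*a_s_4 + 3/16*a_s_5 + 1/16*a_s_6
  a_s_3 = 1/8*a_s_1 + 0*a_s_2 + 1/8*a_s_3 + 7/16*a_s_4 + 1/4*a_s_5 + 1/16*a_s_6
  a_s_4 = 3/16*a_s_1 + 1/16*a_s_2 + 3/8*a_s_3 + 0*a_s_4 + 5/16*a_s_5 + 1/16*a_s_6
  a_s_5 = 0*a_s_1 + 1/16*a_s_2 + 3/8*a_s_3 + 3/16*a_s_4 + 1/16*a_s_5 + 5/16*a_s_6

Substituting a_s_1 = 1 and a_s_6 = 0, rearrange to (I - Q) a = r where r[i] = P(i -> s_1):
  [13/16, -5/16, 0, -3/16] . (a_s_2, a_s_3, a_s_4, a_s_5) = 1/4
  [0, 7/8, -7/16, -1/4] . (a_s_2, a_s_3, a_s_4, a_s_5) = 1/8
  [-1/16, -3/8, 1, -5/16] . (a_s_2, a_s_3, a_s_4, a_s_5) = 3/16
  [-1/16, -3/8, -3/16, 15/16] . (a_s_2, a_s_3, a_s_4, a_s_5) = 0

Solving yields:
  a_s_2 = 4287/7408
  a_s_3 = 925/1852
  a_s_4 = 959/1852
  a_s_5 = 2533/7408

Starting state is s_5, so the absorption probability is a_s_5 = 2533/7408.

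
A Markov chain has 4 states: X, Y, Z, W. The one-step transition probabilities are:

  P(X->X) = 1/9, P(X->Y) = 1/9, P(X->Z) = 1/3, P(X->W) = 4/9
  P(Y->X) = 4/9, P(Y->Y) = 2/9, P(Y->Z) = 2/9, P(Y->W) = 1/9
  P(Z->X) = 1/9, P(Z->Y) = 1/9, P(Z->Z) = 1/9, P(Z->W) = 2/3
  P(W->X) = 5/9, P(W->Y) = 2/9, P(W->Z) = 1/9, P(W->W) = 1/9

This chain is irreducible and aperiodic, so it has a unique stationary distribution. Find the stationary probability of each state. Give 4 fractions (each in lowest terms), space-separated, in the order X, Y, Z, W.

The stationary distribution satisfies pi = pi * P, i.e.:
  pi_X = 1/9*pi_X + 4/9*pi_Y + 1/9*pi_Z + 5/9*pi_W
  pi_Y = 1/9*pi_X + 2/9*pi_Y + 1/9*pi_Z + 2/9*pi_W
  pi_Z = 1/3*pi_X + 2/9*pi_Y + 1/9*pi_Z + 1/9*pi_W
  pi_W = 4/9*pi_X + 1/9*pi_Y + 2/3*pi_Z + 1/9*pi_W
with normalization: pi_X + pi_Y + pi_Z + pi_W = 1.

Using the first 3 balance equations plus normalization, the linear system A*pi = b is:
  [-8/9, 4/9, 1/9, 5/9] . pi = 0
  [1/9, -7/9, 1/9, 2/9] . pi = 0
  [1/3, 2/9, -8/9, 1/9] . pi = 0
  [1, 1, 1, 1] . pi = 1

Solving yields:
  pi_X = 349/1123
  pi_Y = 186/1123
  pi_Z = 223/1123
  pi_W = 365/1123

Verification (pi * P):
  349/1123*1/9 + 186/1123*4/9 + 223/1123*1/9 + 365/1123*5/9 = 349/1123 = pi_X  (ok)
  349/1123*1/9 + 186/1123*2/9 + 223/1123*1/9 + 365/1123*2/9 = 186/1123 = pi_Y  (ok)
  349/1123*1/3 + 186/1123*2/9 + 223/1123*1/9 + 365/1123*1/9 = 223/1123 = pi_Z  (ok)
  349/1123*4/9 + 186/1123*1/9 + 223/1123*2/3 + 365/1123*1/9 = 365/1123 = pi_W  (ok)

Answer: 349/1123 186/1123 223/1123 365/1123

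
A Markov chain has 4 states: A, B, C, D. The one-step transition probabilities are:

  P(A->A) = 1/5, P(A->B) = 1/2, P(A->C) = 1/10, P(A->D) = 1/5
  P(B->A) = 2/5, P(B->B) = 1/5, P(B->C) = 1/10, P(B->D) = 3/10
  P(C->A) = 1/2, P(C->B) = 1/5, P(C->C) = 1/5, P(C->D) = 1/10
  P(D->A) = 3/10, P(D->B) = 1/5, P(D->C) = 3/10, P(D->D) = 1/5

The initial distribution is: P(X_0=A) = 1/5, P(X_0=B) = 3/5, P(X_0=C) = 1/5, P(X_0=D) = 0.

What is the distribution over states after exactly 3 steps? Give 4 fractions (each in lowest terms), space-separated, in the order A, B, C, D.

Propagating the distribution step by step (d_{t+1} = d_t * P):
d_0 = (A=1/5, B=3/5, C=1/5, D=0)
  d_1[A] = 1/5*1/5 + 3/5*2/5 + 1/5*1/2 + 0*3/10 = 19/50
  d_1[B] = 1/5*1/2 + 3/5*1/5 + 1/5*1/5 + 0*1/5 = 13/50
  d_1[C] = 1/5*1/10 + 3/5*1/10 + 1/5*1/5 + 0*3/10 = 3/25
  d_1[D] = 1/5*1/5 + 3/5*3/10 + 1/5*1/10 + 0*1/5 = 6/25
d_1 = (A=19/50, B=13/50, C=3/25, D=6/25)
  d_2[A] = 19/50*1/5 + 13/50*2/5 + 3/25*1/2 + 6/25*3/10 = 39/125
  d_2[B] = 19/50*1/2 + 13/50*1/5 + 3/25*1/5 + 6/25*1/5 = 157/500
  d_2[C] = 19/50*1/10 + 13/50*1/10 + 3/25*1/5 + 6/25*3/10 = 4/25
  d_2[D] = 19/50*1/5 + 13/50*3/10 + 3/25*1/10 + 6/25*1/5 = 107/500
d_2 = (A=39/125, B=157/500, C=4/25, D=107/500)
  d_3[A] = 39/125*1/5 + 157/500*2/5 + 4/25*1/2 + 107/500*3/10 = 1661/5000
  d_3[B] = 39/125*1/2 + 157/500*1/5 + 4/25*1/5 + 107/500*1/5 = 367/1250
  d_3[C] = 39/125*1/10 + 157/500*1/10 + 4/25*1/5 + 107/500*3/10 = 397/2500
  d_3[D] = 39/125*1/5 + 157/500*3/10 + 4/25*1/10 + 107/500*1/5 = 1077/5000
d_3 = (A=1661/5000, B=367/1250, C=397/2500, D=1077/5000)

Answer: 1661/5000 367/1250 397/2500 1077/5000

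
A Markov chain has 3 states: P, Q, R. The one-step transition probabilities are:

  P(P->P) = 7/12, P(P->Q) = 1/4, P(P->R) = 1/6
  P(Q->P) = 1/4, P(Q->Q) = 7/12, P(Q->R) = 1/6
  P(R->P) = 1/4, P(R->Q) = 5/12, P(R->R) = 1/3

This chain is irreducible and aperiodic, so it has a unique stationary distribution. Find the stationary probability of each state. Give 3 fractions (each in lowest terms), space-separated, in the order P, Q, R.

The stationary distribution satisfies pi = pi * P, i.e.:
  pi_P = 7/12*pi_P + 1/4*pi_Q + 1/4*pi_R
  pi_Q = 1/4*pi_P + 7/12*pi_Q + 5/12*pi_R
  pi_R = 1/6*pi_P + 1/6*pi_Q + 1/3*pi_R
with normalization: pi_P + pi_Q + pi_R = 1.

Using the first 2 balance equations plus normalization, the linear system A*pi = b is:
  [-5/12, 1/4, 1/4] . pi = 0
  [1/4, -5/12, 5/12] . pi = 0
  [1, 1, 1] . pi = 1

Solving yields:
  pi_P = 3/8
  pi_Q = 17/40
  pi_R = 1/5

Verification (pi * P):
  3/8*7/12 + 17/40*1/4 + 1/5*1/4 = 3/8 = pi_P  (ok)
  3/8*1/4 + 17/40*7/12 + 1/5*5/12 = 17/40 = pi_Q  (ok)
  3/8*1/6 + 17/40*1/6 + 1/5*1/3 = 1/5 = pi_R  (ok)

Answer: 3/8 17/40 1/5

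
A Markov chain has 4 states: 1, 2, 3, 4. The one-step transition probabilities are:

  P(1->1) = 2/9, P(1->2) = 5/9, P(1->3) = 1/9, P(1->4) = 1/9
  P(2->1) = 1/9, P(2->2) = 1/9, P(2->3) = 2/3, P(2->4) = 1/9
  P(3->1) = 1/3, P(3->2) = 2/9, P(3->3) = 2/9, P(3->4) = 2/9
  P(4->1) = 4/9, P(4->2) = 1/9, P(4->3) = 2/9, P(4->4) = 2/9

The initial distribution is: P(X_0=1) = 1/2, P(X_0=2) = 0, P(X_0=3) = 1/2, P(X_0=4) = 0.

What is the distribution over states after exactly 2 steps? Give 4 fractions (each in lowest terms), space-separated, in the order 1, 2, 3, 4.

Propagating the distribution step by step (d_{t+1} = d_t * P):
d_0 = (1=1/2, 2=0, 3=1/2, 4=0)
  d_1[1] = 1/2*2/9 + 0*1/9 + 1/2*1/3 + 0*4/9 = 5/18
  d_1[2] = 1/2*5/9 + 0*1/9 + 1/2*2/9 + 0*1/9 = 7/18
  d_1[3] = 1/2*1/9 + 0*2/3 + 1/2*2/9 + 0*2/9 = 1/6
  d_1[4] = 1/2*1/9 + 0*1/9 + 1/2*2/9 + 0*2/9 = 1/6
d_1 = (1=5/18, 2=7/18, 3=1/6, 4=1/6)
  d_2[1] = 5/18*2/9 + 7/18*1/9 + 1/6*1/3 + 1/6*4/9 = 19/81
  d_2[2] = 5/18*5/9 + 7/18*1/9 + 1/6*2/9 + 1/6*1/9 = 41/162
  d_2[3] = 5/18*1/9 + 7/18*2/3 + 1/6*2/9 + 1/6*2/9 = 59/162
  d_2[4] = 5/18*1/9 + 7/18*1/9 + 1/6*2/9 + 1/6*2/9 = 4/27
d_2 = (1=19/81, 2=41/162, 3=59/162, 4=4/27)

Answer: 19/81 41/162 59/162 4/27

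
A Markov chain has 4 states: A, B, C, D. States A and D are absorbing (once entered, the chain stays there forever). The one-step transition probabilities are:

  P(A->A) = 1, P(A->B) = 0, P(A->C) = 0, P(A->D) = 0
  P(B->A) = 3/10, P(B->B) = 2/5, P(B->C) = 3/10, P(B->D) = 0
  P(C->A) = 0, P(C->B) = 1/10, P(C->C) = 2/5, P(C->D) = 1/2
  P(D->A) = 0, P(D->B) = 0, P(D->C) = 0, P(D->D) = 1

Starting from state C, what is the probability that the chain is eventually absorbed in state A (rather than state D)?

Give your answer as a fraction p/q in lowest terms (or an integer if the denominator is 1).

Answer: 1/11

Derivation:
Let a_i = P(absorbed in A | start in state i).
Boundary conditions: a_A = 1, a_D = 0.
For each transient state i, a_i = sum_j P(i->j) * a_j:
  a_B = 3/10*a_A + 2/5*a_B + 3/10*a_C + 0*a_D
  a_C = 0*a_A + 1/10*a_B + 2/5*a_C + 1/2*a_D

Substituting a_A = 1 and a_D = 0, rearrange to (I - Q) a = r where r[i] = P(i -> A):
  [3/5, -3/10] . (a_B, a_C) = 3/10
  [-1/10, 3/5] . (a_B, a_C) = 0

Solving yields:
  a_B = 6/11
  a_C = 1/11

Starting state is C, so the absorption probability is a_C = 1/11.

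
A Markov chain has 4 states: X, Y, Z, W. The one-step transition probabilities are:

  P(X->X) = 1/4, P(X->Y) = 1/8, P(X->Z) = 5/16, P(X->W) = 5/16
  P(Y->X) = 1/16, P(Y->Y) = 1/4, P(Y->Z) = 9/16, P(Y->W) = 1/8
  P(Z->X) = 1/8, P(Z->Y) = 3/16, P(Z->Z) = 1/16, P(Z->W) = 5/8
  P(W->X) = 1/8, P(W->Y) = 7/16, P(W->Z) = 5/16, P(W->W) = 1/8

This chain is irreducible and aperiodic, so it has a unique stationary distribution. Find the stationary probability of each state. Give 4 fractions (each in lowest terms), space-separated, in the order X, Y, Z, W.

The stationary distribution satisfies pi = pi * P, i.e.:
  pi_X = 1/4*pi_X + 1/16*pi_Y + 1/8*pi_Z + 1/8*pi_W
  pi_Y = 1/8*pi_X + 1/4*pi_Y + 3/16*pi_Z + 7/16*pi_W
  pi_Z = 5/16*pi_X + 9/16*pi_Y + 1/16*pi_Z + 5/16*pi_W
  pi_W = 5/16*pi_X + 1/8*pi_Y + 5/8*pi_Z + 1/8*pi_W
with normalization: pi_X + pi_Y + pi_Z + pi_W = 1.

Using the first 3 balance equations plus normalization, the linear system A*pi = b is:
  [-3/4, 1/16, 1/8, 1/8] . pi = 0
  [1/8, -3/4, 3/16, 7/16] . pi = 0
  [5/16, 9/16, -15/16, 5/16] . pi = 0
  [1, 1, 1, 1] . pi = 1

Solving yields:
  pi_X = 168/1361
  pi_Y = 370/1361
  pi_Z = 1657/5444
  pi_W = 1635/5444

Verification (pi * P):
  168/1361*1/4 + 370/1361*1/16 + 1657/5444*1/8 + 1635/5444*1/8 = 168/1361 = pi_X  (ok)
  168/1361*1/8 + 370/1361*1/4 + 1657/5444*3/16 + 1635/5444*7/16 = 370/1361 = pi_Y  (ok)
  168/1361*5/16 + 370/1361*9/16 + 1657/5444*1/16 + 1635/5444*5/16 = 1657/5444 = pi_Z  (ok)
  168/1361*5/16 + 370/1361*1/8 + 1657/5444*5/8 + 1635/5444*1/8 = 1635/5444 = pi_W  (ok)

Answer: 168/1361 370/1361 1657/5444 1635/5444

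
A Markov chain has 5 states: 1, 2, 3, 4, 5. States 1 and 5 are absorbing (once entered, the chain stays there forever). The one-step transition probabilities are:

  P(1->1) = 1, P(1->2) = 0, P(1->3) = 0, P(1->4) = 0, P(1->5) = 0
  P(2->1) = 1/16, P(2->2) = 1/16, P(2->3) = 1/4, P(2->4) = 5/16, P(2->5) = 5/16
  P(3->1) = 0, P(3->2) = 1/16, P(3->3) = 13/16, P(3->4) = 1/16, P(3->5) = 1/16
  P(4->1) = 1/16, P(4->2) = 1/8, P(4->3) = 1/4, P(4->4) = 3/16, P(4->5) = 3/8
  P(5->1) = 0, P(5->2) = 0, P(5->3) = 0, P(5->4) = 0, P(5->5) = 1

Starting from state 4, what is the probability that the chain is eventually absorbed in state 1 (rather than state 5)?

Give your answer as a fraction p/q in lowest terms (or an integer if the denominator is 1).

Answer: 51/415

Derivation:
Let a_i = P(absorbed in 1 | start in state i).
Boundary conditions: a_1 = 1, a_5 = 0.
For each transient state i, a_i = sum_j P(i->j) * a_j:
  a_2 = 1/16*a_1 + 1/16*a_2 + 1/4*a_3 + 5/16*a_4 + 5/16*a_5
  a_3 = 0*a_1 + 1/16*a_2 + 13/16*a_3 + 1/16*a_4 + 1/16*a_5
  a_4 = 1/16*a_1 + 1/8*a_2 + 1/4*a_3 + 3/16*a_4 + 3/8*a_5

Substituting a_1 = 1 and a_5 = 0, rearrange to (I - Q) a = r where r[i] = P(i -> 1):
  [15/16, -1/4, -5/16] . (a_2, a_3, a_4) = 1/16
  [-1/16, 3/16, -1/16] . (a_2, a_3, a_4) = 0
  [-1/8, -1/4, 13/16] . (a_2, a_3, a_4) = 1/16

Solving yields:
  a_2 = 54/415
  a_3 = 7/83
  a_4 = 51/415

Starting state is 4, so the absorption probability is a_4 = 51/415.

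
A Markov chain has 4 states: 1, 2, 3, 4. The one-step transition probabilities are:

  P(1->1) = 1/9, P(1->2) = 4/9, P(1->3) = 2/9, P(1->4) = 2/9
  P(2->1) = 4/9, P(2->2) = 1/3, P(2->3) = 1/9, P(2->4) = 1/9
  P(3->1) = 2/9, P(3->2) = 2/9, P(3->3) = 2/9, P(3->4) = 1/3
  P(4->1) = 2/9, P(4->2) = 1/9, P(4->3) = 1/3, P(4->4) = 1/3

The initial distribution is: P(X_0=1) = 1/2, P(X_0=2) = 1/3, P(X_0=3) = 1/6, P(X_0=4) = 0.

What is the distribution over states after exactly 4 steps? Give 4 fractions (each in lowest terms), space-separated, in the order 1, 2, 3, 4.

Answer: 10177/39366 11233/39366 8509/39366 3149/13122

Derivation:
Propagating the distribution step by step (d_{t+1} = d_t * P):
d_0 = (1=1/2, 2=1/3, 3=1/6, 4=0)
  d_1[1] = 1/2*1/9 + 1/3*4/9 + 1/6*2/9 + 0*2/9 = 13/54
  d_1[2] = 1/2*4/9 + 1/3*1/3 + 1/6*2/9 + 0*1/9 = 10/27
  d_1[3] = 1/2*2/9 + 1/3*1/9 + 1/6*2/9 + 0*1/3 = 5/27
  d_1[4] = 1/2*2/9 + 1/3*1/9 + 1/6*1/3 + 0*1/3 = 11/54
d_1 = (1=13/54, 2=10/27, 3=5/27, 4=11/54)
  d_2[1] = 13/54*1/9 + 10/27*4/9 + 5/27*2/9 + 11/54*2/9 = 5/18
  d_2[2] = 13/54*4/9 + 10/27*1/3 + 5/27*2/9 + 11/54*1/9 = 143/486
  d_2[3] = 13/54*2/9 + 10/27*1/9 + 5/27*2/9 + 11/54*1/3 = 11/54
  d_2[4] = 13/54*2/9 + 10/27*1/9 + 5/27*1/3 + 11/54*1/3 = 109/486
d_2 = (1=5/18, 2=143/486, 3=11/54, 4=109/486)
  d_3[1] = 5/18*1/9 + 143/486*4/9 + 11/54*2/9 + 109/486*2/9 = 1123/4374
  d_3[2] = 5/18*4/9 + 143/486*1/3 + 11/54*2/9 + 109/486*1/9 = 638/2187
  d_3[3] = 5/18*2/9 + 143/486*1/9 + 11/54*2/9 + 109/486*1/3 = 469/2187
  d_3[4] = 5/18*2/9 + 143/486*1/9 + 11/54*1/3 + 109/486*1/3 = 1037/4374
d_3 = (1=1123/4374, 2=638/2187, 3=469/2187, 4=1037/4374)
  d_4[1] = 1123/4374*1/9 + 638/2187*4/9 + 469/2187*2/9 + 1037/4374*2/9 = 10177/39366
  d_4[2] = 1123/4374*4/9 + 638/2187*1/3 + 469/2187*2/9 + 1037/4374*1/9 = 11233/39366
  d_4[3] = 1123/4374*2/9 + 638/2187*1/9 + 469/2187*2/9 + 1037/4374*1/3 = 8509/39366
  d_4[4] = 1123/4374*2/9 + 638/2187*1/9 + 469/2187*1/3 + 1037/4374*1/3 = 3149/13122
d_4 = (1=10177/39366, 2=11233/39366, 3=8509/39366, 4=3149/13122)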